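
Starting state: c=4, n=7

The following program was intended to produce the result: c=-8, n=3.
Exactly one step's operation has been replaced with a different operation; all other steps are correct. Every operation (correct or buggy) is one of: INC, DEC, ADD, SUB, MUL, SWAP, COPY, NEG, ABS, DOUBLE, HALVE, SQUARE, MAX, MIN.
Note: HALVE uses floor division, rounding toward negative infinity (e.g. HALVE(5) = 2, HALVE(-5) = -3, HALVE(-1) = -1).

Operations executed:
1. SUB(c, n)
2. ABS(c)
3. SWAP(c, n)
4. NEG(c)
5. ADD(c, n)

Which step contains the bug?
Step 5

Trace with buggy code:
Initial: c=4, n=7
After step 1: c=-3, n=7
After step 2: c=3, n=7
After step 3: c=7, n=3
After step 4: c=-7, n=3
After step 5: c=-4, n=3
Actual final c=-4, n=3 ≠ expected c=-8, n=3.
Step 5 is the only position where a single-operation replacement can produce the expected result.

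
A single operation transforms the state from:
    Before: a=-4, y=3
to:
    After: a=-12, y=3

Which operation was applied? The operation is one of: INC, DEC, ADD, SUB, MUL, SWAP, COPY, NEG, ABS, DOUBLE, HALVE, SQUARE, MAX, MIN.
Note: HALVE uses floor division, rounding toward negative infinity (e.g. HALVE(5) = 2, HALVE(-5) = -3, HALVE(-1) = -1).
MUL(a, y)

Analyzing the change:
Before: a=-4, y=3
After: a=-12, y=3
Variable a changed from -4 to -12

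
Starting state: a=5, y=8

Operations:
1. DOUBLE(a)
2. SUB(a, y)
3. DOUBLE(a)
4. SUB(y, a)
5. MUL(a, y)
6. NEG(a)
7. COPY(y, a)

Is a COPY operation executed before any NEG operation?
No

First COPY: step 7
First NEG: step 6
Since 7 > 6, NEG comes first.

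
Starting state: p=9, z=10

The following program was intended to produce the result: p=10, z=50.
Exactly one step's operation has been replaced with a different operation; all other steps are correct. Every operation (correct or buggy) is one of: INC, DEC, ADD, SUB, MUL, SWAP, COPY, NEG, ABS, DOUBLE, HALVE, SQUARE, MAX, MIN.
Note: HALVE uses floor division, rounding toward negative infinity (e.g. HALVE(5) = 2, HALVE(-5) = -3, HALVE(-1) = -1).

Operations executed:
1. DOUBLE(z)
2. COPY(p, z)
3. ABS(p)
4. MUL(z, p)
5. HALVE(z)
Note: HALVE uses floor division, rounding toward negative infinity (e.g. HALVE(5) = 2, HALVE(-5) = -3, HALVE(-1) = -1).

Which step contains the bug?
Step 1

Trace with buggy code:
Initial: p=9, z=10
After step 1: p=9, z=20
After step 2: p=20, z=20
After step 3: p=20, z=20
After step 4: p=20, z=400
After step 5: p=20, z=200
Actual final p=20, z=200 ≠ expected p=10, z=50.
Step 1 is the only position where a single-operation replacement can produce the expected result.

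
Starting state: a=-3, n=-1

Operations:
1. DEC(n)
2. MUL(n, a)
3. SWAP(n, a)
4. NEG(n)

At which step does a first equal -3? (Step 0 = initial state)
Step 0

Tracing a:
Initial: a = -3 ← first occurrence
After step 1: a = -3
After step 2: a = -3
After step 3: a = 6
After step 4: a = 6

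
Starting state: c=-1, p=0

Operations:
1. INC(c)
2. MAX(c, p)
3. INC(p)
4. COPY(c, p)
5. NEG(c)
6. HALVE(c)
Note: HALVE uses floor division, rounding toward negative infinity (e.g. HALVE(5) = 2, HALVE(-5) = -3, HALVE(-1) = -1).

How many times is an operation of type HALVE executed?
1

Counting HALVE operations:
Step 6: HALVE(c) ← HALVE
Total: 1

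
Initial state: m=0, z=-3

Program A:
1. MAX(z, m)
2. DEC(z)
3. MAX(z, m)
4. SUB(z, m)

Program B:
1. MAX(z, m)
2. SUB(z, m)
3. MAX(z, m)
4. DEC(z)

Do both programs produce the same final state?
No

Program A final state: m=0, z=0
Program B final state: m=0, z=-1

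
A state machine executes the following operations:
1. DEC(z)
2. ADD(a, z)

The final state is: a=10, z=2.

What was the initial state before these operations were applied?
a=8, z=3

Working backwards:
Final state: a=10, z=2
Before step 2 (ADD(a, z)): a=8, z=2
Before step 1 (DEC(z)): a=8, z=3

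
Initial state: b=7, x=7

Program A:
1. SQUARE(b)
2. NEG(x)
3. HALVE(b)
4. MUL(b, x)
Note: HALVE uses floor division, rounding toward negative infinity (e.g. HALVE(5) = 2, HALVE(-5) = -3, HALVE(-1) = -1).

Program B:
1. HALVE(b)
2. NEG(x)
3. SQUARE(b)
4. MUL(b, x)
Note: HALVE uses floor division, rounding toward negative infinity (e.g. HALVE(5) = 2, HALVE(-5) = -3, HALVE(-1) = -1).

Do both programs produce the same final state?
No

Program A final state: b=-168, x=-7
Program B final state: b=-63, x=-7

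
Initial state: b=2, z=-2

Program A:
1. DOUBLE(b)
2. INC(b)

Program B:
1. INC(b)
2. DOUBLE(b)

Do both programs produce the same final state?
No

Program A final state: b=5, z=-2
Program B final state: b=6, z=-2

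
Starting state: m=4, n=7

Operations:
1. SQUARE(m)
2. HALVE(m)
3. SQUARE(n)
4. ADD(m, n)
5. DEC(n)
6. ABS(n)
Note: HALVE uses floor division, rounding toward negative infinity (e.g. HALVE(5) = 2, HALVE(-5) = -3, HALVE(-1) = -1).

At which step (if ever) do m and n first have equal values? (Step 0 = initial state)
Never

m and n never become equal during execution.

Comparing values at each step:
Initial: m=4, n=7
After step 1: m=16, n=7
After step 2: m=8, n=7
After step 3: m=8, n=49
After step 4: m=57, n=49
After step 5: m=57, n=48
After step 6: m=57, n=48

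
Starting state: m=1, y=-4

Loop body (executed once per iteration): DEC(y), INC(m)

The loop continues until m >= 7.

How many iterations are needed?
6

Tracing iterations:
Initial: m=1, y=-4
After iteration 1: m=2, y=-5
After iteration 2: m=3, y=-6
After iteration 3: m=4, y=-7
After iteration 4: m=5, y=-8
After iteration 5: m=6, y=-9
After iteration 6: m=7, y=-10
m >= 7 now holds, so the loop exits after 6 iterations.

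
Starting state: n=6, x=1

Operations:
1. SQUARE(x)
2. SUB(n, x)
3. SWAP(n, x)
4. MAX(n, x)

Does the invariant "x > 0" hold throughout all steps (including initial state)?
Yes

The invariant holds at every step.

State at each step:
Initial: n=6, x=1
After step 1: n=6, x=1
After step 2: n=5, x=1
After step 3: n=1, x=5
After step 4: n=5, x=5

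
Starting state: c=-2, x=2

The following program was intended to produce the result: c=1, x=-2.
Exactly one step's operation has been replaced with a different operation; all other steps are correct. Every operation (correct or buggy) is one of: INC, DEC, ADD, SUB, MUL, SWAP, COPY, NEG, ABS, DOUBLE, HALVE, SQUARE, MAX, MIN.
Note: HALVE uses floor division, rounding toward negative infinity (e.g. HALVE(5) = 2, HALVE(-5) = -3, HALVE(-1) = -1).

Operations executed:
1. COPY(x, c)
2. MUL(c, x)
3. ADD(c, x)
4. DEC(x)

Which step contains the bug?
Step 4

Trace with buggy code:
Initial: c=-2, x=2
After step 1: c=-2, x=-2
After step 2: c=4, x=-2
After step 3: c=2, x=-2
After step 4: c=2, x=-3
Actual final c=2, x=-3 ≠ expected c=1, x=-2.
Step 4 is the only position where a single-operation replacement can produce the expected result.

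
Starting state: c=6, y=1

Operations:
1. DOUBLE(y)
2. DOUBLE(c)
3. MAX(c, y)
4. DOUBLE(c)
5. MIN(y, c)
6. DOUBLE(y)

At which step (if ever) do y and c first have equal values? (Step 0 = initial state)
Never

y and c never become equal during execution.

Comparing values at each step:
Initial: y=1, c=6
After step 1: y=2, c=6
After step 2: y=2, c=12
After step 3: y=2, c=12
After step 4: y=2, c=24
After step 5: y=2, c=24
After step 6: y=4, c=24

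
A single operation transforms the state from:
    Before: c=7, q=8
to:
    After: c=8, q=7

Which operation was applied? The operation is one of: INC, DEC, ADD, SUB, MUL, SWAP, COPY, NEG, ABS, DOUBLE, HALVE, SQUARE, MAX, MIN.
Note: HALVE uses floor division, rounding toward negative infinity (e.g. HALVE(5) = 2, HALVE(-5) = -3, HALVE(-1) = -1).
SWAP(c, q)

Analyzing the change:
Before: c=7, q=8
After: c=8, q=7
Variable c changed from 7 to 8
Variable q changed from 8 to 7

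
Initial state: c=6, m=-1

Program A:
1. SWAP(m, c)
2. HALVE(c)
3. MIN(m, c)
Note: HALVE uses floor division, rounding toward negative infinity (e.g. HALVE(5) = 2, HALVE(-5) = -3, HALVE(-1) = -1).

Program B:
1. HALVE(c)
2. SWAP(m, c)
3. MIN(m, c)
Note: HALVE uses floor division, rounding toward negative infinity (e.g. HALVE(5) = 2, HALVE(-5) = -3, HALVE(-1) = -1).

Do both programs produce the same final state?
Yes

Program A final state: c=-1, m=-1
Program B final state: c=-1, m=-1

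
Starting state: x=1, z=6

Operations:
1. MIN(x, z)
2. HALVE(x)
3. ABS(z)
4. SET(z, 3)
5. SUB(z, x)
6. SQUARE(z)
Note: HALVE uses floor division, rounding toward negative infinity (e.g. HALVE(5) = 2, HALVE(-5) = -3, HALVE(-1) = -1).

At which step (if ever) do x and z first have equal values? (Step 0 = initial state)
Never

x and z never become equal during execution.

Comparing values at each step:
Initial: x=1, z=6
After step 1: x=1, z=6
After step 2: x=0, z=6
After step 3: x=0, z=6
After step 4: x=0, z=3
After step 5: x=0, z=3
After step 6: x=0, z=9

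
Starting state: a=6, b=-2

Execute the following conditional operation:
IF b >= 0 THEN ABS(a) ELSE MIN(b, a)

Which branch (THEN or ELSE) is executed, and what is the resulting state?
Branch: ELSE, Final state: a=6, b=-2

Evaluating condition: b >= 0
b = -2
Condition is False, so ELSE branch executes
After MIN(b, a): a=6, b=-2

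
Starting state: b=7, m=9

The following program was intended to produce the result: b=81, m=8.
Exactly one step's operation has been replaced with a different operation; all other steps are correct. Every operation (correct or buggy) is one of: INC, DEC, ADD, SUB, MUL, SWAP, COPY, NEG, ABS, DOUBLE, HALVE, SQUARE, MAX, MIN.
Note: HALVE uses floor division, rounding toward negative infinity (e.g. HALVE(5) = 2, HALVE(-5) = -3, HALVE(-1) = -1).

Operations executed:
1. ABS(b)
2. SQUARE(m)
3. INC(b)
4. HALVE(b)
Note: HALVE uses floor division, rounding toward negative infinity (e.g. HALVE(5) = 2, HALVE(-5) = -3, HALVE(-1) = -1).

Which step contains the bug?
Step 4

Trace with buggy code:
Initial: b=7, m=9
After step 1: b=7, m=9
After step 2: b=7, m=81
After step 3: b=8, m=81
After step 4: b=4, m=81
Actual final b=4, m=81 ≠ expected b=81, m=8.
Step 4 is the only position where a single-operation replacement can produce the expected result.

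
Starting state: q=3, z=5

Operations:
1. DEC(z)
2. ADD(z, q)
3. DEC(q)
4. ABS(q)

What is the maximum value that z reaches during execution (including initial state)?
7

Values of z at each step:
Initial: z = 5
After step 1: z = 4
After step 2: z = 7 ← maximum
After step 3: z = 7
After step 4: z = 7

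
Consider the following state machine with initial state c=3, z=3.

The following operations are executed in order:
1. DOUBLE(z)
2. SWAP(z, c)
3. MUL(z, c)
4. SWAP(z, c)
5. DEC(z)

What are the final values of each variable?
{c: 18, z: 5}

Step-by-step execution:
Initial: c=3, z=3
After step 1 (DOUBLE(z)): c=3, z=6
After step 2 (SWAP(z, c)): c=6, z=3
After step 3 (MUL(z, c)): c=6, z=18
After step 4 (SWAP(z, c)): c=18, z=6
After step 5 (DEC(z)): c=18, z=5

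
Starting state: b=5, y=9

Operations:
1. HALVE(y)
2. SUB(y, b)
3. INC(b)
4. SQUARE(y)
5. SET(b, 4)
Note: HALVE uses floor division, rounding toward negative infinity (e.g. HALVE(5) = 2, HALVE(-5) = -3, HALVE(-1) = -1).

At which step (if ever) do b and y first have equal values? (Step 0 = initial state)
Never

b and y never become equal during execution.

Comparing values at each step:
Initial: b=5, y=9
After step 1: b=5, y=4
After step 2: b=5, y=-1
After step 3: b=6, y=-1
After step 4: b=6, y=1
After step 5: b=4, y=1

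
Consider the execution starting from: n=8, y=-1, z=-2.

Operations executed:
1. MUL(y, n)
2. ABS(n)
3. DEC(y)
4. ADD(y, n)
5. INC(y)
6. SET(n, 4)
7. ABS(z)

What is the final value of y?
y = 0

Tracing execution:
Step 1: MUL(y, n) → y = -8
Step 2: ABS(n) → y = -8
Step 3: DEC(y) → y = -9
Step 4: ADD(y, n) → y = -1
Step 5: INC(y) → y = 0
Step 6: SET(n, 4) → y = 0
Step 7: ABS(z) → y = 0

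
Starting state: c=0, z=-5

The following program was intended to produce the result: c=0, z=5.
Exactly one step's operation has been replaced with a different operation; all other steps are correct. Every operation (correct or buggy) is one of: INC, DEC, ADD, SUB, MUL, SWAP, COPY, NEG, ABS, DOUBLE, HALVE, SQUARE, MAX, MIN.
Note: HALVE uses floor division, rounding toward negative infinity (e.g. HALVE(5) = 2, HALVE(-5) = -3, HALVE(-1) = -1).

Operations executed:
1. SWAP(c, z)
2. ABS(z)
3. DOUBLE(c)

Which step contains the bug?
Step 1

Trace with buggy code:
Initial: c=0, z=-5
After step 1: c=-5, z=0
After step 2: c=-5, z=0
After step 3: c=-10, z=0
Actual final c=-10, z=0 ≠ expected c=0, z=5.
Step 1 is the only position where a single-operation replacement can produce the expected result.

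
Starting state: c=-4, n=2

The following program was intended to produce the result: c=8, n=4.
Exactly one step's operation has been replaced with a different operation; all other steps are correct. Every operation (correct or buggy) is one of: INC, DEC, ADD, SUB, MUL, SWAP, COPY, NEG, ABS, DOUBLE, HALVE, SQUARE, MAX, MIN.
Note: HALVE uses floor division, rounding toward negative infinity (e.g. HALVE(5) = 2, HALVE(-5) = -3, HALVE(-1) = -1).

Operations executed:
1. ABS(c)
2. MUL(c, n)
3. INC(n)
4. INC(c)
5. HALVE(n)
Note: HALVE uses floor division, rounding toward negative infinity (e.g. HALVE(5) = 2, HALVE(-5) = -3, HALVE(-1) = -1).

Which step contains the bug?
Step 4

Trace with buggy code:
Initial: c=-4, n=2
After step 1: c=4, n=2
After step 2: c=8, n=2
After step 3: c=8, n=3
After step 4: c=9, n=3
After step 5: c=9, n=1
Actual final c=9, n=1 ≠ expected c=8, n=4.
Step 4 is the only position where a single-operation replacement can produce the expected result.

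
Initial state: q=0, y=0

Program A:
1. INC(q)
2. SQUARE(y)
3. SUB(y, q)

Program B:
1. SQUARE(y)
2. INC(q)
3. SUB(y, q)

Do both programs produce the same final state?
Yes

Program A final state: q=1, y=-1
Program B final state: q=1, y=-1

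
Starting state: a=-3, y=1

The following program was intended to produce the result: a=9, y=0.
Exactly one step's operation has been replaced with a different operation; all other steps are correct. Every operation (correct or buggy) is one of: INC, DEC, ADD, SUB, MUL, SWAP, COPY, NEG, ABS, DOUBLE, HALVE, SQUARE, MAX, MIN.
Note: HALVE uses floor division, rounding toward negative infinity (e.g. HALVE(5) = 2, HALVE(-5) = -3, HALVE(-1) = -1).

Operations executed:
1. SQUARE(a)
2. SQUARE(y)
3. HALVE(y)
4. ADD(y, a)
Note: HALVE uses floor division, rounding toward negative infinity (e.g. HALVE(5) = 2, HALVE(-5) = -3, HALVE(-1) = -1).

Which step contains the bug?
Step 4

Trace with buggy code:
Initial: a=-3, y=1
After step 1: a=9, y=1
After step 2: a=9, y=1
After step 3: a=9, y=0
After step 4: a=9, y=9
Actual final a=9, y=9 ≠ expected a=9, y=0.
Step 4 is the only position where a single-operation replacement can produce the expected result.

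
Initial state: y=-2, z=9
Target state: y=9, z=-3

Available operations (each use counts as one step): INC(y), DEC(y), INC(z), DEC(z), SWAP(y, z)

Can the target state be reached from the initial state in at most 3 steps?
Yes

Path (2 steps): DEC(y) → SWAP(y, z)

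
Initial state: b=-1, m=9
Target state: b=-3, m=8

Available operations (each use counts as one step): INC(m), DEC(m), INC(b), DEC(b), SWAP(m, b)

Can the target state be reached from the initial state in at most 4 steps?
Yes

Path (3 steps): DEC(m) → DEC(b) → DEC(b)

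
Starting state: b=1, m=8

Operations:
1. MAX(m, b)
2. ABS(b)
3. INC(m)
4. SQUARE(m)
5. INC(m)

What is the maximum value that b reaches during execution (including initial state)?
1

Values of b at each step:
Initial: b = 1 ← maximum
After step 1: b = 1
After step 2: b = 1
After step 3: b = 1
After step 4: b = 1
After step 5: b = 1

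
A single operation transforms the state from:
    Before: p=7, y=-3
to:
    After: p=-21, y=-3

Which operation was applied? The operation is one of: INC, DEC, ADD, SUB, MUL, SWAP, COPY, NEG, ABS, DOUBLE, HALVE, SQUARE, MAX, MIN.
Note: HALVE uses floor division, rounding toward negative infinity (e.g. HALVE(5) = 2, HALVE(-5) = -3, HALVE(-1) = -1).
MUL(p, y)

Analyzing the change:
Before: p=7, y=-3
After: p=-21, y=-3
Variable p changed from 7 to -21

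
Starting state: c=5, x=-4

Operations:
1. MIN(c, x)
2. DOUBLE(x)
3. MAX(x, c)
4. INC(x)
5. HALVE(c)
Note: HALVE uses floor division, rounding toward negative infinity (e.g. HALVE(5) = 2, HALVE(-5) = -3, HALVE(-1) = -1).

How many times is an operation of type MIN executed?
1

Counting MIN operations:
Step 1: MIN(c, x) ← MIN
Total: 1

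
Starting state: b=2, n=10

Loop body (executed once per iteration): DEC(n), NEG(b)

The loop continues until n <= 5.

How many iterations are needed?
5

Tracing iterations:
Initial: b=2, n=10
After iteration 1: b=-2, n=9
After iteration 2: b=2, n=8
After iteration 3: b=-2, n=7
After iteration 4: b=2, n=6
After iteration 5: b=-2, n=5
n <= 5 now holds, so the loop exits after 5 iterations.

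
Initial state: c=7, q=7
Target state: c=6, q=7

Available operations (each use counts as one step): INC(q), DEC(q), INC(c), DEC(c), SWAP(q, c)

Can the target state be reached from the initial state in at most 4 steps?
Yes

Path (1 step): DEC(c)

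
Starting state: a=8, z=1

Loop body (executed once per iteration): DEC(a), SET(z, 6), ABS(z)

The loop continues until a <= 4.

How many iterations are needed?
4

Tracing iterations:
Initial: a=8, z=1
After iteration 1: a=7, z=6
After iteration 2: a=6, z=6
After iteration 3: a=5, z=6
After iteration 4: a=4, z=6
a <= 4 now holds, so the loop exits after 4 iterations.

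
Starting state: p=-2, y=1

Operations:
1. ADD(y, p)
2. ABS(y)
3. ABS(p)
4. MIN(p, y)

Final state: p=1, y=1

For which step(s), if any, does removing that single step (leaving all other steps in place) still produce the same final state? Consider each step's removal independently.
Step(s) 1

Testing removal of each single step:
Without step 1: final = p=1, y=1 (same)
Without step 2: final = p=-1, y=-1 (different)
Without step 3: final = p=-2, y=1 (different)
Without step 4: final = p=2, y=1 (different)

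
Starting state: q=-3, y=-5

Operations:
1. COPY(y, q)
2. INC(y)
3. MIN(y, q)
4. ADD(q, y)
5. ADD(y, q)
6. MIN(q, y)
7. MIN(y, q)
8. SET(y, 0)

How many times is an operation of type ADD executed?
2

Counting ADD operations:
Step 4: ADD(q, y) ← ADD
Step 5: ADD(y, q) ← ADD
Total: 2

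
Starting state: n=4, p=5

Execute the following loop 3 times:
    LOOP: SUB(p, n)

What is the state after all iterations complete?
n=4, p=-7

Iteration trace:
Start: n=4, p=5
After iteration 1: n=4, p=1
After iteration 2: n=4, p=-3
After iteration 3: n=4, p=-7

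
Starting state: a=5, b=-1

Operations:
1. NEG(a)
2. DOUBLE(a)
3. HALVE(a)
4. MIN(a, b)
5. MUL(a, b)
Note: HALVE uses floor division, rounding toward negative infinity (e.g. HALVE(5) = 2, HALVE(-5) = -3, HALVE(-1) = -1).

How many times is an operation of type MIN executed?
1

Counting MIN operations:
Step 4: MIN(a, b) ← MIN
Total: 1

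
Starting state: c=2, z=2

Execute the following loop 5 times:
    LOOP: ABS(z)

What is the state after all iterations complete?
c=2, z=2

Iteration trace:
Start: c=2, z=2
After iteration 1: c=2, z=2
After iteration 2: c=2, z=2
After iteration 3: c=2, z=2
After iteration 4: c=2, z=2
After iteration 5: c=2, z=2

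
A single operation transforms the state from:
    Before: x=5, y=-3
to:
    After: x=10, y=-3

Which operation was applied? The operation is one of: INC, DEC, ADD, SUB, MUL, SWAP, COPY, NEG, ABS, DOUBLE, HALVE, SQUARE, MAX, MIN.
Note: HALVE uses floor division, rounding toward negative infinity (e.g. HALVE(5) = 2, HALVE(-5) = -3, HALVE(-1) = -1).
DOUBLE(x)

Analyzing the change:
Before: x=5, y=-3
After: x=10, y=-3
Variable x changed from 5 to 10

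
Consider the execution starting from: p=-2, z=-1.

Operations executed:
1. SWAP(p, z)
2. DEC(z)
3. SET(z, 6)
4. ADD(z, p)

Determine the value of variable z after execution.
z = 5

Tracing execution:
Step 1: SWAP(p, z) → z = -2
Step 2: DEC(z) → z = -3
Step 3: SET(z, 6) → z = 6
Step 4: ADD(z, p) → z = 5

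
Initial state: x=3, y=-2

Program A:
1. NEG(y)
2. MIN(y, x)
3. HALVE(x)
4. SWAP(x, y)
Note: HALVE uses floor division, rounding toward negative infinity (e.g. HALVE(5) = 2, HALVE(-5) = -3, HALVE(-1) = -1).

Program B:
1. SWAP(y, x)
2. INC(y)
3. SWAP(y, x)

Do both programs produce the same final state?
No

Program A final state: x=2, y=1
Program B final state: x=4, y=-2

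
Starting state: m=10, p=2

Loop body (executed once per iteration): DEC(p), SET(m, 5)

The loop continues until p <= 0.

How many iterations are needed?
2

Tracing iterations:
Initial: m=10, p=2
After iteration 1: m=5, p=1
After iteration 2: m=5, p=0
p <= 0 now holds, so the loop exits after 2 iterations.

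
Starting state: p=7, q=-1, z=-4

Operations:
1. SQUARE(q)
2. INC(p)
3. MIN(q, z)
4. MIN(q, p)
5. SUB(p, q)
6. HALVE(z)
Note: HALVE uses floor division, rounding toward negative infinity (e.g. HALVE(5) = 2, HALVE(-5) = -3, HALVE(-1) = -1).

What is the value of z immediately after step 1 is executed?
z = -4

Tracing z through execution:
Initial: z = -4
After step 1 (SQUARE(q)): z = -4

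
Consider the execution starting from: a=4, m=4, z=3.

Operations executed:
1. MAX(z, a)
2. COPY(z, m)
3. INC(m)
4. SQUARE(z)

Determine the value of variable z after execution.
z = 16

Tracing execution:
Step 1: MAX(z, a) → z = 4
Step 2: COPY(z, m) → z = 4
Step 3: INC(m) → z = 4
Step 4: SQUARE(z) → z = 16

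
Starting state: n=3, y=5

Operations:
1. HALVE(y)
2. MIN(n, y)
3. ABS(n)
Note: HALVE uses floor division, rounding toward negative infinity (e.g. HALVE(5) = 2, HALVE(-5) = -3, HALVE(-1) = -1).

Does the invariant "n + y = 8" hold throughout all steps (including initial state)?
No, violated after step 1

The invariant is violated after step 1.

State at each step:
Initial: n=3, y=5
After step 1: n=3, y=2
After step 2: n=2, y=2
After step 3: n=2, y=2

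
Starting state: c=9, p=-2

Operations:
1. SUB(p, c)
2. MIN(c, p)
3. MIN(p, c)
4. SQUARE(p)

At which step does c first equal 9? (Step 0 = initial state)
Step 0

Tracing c:
Initial: c = 9 ← first occurrence
After step 1: c = 9
After step 2: c = -11
After step 3: c = -11
After step 4: c = -11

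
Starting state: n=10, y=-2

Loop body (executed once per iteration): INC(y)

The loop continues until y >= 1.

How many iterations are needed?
3

Tracing iterations:
Initial: n=10, y=-2
After iteration 1: n=10, y=-1
After iteration 2: n=10, y=0
After iteration 3: n=10, y=1
y >= 1 now holds, so the loop exits after 3 iterations.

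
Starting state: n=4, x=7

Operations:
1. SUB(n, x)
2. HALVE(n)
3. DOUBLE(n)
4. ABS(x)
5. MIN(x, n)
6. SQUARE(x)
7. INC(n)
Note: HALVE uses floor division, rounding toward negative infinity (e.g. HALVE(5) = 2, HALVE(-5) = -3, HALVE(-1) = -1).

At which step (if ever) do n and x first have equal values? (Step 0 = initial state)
Step 5

n and x first become equal after step 5.

Comparing values at each step:
Initial: n=4, x=7
After step 1: n=-3, x=7
After step 2: n=-2, x=7
After step 3: n=-4, x=7
After step 4: n=-4, x=7
After step 5: n=-4, x=-4 ← equal!
After step 6: n=-4, x=16
After step 7: n=-3, x=16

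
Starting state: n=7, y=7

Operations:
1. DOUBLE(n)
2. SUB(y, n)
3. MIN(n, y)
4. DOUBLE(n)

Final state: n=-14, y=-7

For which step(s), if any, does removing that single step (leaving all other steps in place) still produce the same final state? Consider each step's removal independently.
None - removing any single step changes the final result

Testing removal of each single step:
Without step 1: final = n=0, y=0 (different)
Without step 2: final = n=14, y=7 (different)
Without step 3: final = n=28, y=-7 (different)
Without step 4: final = n=-7, y=-7 (different)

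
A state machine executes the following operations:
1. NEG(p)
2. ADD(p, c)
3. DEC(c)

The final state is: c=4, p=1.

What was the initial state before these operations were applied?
c=5, p=4

Working backwards:
Final state: c=4, p=1
Before step 3 (DEC(c)): c=5, p=1
Before step 2 (ADD(p, c)): c=5, p=-4
Before step 1 (NEG(p)): c=5, p=4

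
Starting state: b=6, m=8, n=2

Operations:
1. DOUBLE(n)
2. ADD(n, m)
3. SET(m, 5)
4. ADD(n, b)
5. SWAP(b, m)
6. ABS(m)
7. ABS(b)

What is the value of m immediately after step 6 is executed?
m = 6

Tracing m through execution:
Initial: m = 8
After step 1 (DOUBLE(n)): m = 8
After step 2 (ADD(n, m)): m = 8
After step 3 (SET(m, 5)): m = 5
After step 4 (ADD(n, b)): m = 5
After step 5 (SWAP(b, m)): m = 6
After step 6 (ABS(m)): m = 6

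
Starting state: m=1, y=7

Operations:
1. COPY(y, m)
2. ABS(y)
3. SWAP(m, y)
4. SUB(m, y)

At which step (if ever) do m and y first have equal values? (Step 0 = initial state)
Step 1

m and y first become equal after step 1.

Comparing values at each step:
Initial: m=1, y=7
After step 1: m=1, y=1 ← equal!
After step 2: m=1, y=1 ← equal!
After step 3: m=1, y=1 ← equal!
After step 4: m=0, y=1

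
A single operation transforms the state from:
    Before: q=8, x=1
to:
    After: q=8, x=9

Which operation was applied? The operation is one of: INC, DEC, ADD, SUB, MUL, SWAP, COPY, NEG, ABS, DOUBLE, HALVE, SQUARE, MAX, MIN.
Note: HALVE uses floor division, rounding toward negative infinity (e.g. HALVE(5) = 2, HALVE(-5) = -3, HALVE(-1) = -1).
ADD(x, q)

Analyzing the change:
Before: q=8, x=1
After: q=8, x=9
Variable x changed from 1 to 9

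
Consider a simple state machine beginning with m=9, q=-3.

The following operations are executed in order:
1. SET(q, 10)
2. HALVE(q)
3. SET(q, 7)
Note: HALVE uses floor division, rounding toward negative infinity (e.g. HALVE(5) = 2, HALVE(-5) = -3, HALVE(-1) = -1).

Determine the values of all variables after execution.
{m: 9, q: 7}

Step-by-step execution:
Initial: m=9, q=-3
After step 1 (SET(q, 10)): m=9, q=10
After step 2 (HALVE(q)): m=9, q=5
After step 3 (SET(q, 7)): m=9, q=7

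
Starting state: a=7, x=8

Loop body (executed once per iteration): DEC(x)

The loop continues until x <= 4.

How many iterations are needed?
4

Tracing iterations:
Initial: a=7, x=8
After iteration 1: a=7, x=7
After iteration 2: a=7, x=6
After iteration 3: a=7, x=5
After iteration 4: a=7, x=4
x <= 4 now holds, so the loop exits after 4 iterations.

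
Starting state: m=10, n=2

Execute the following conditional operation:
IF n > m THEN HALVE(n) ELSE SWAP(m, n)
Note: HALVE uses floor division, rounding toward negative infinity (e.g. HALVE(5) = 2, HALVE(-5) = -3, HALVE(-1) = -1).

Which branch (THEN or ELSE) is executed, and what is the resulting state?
Branch: ELSE, Final state: m=2, n=10

Evaluating condition: n > m
n = 2, m = 10
Condition is False, so ELSE branch executes
After SWAP(m, n): m=2, n=10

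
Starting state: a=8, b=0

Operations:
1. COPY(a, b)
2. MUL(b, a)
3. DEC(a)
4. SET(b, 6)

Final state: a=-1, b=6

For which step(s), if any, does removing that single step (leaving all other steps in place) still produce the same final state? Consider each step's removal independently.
Step(s) 2

Testing removal of each single step:
Without step 1: final = a=7, b=6 (different)
Without step 2: final = a=-1, b=6 (same)
Without step 3: final = a=0, b=6 (different)
Without step 4: final = a=-1, b=0 (different)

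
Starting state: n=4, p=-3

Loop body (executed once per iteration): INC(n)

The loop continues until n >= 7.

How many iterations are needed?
3

Tracing iterations:
Initial: n=4, p=-3
After iteration 1: n=5, p=-3
After iteration 2: n=6, p=-3
After iteration 3: n=7, p=-3
n >= 7 now holds, so the loop exits after 3 iterations.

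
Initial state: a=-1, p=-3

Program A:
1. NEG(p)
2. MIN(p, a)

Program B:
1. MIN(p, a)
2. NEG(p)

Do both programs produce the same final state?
No

Program A final state: a=-1, p=-1
Program B final state: a=-1, p=3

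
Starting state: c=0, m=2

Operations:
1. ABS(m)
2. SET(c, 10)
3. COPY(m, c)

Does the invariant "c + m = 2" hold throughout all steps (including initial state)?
No, violated after step 2

The invariant is violated after step 2.

State at each step:
Initial: c=0, m=2
After step 1: c=0, m=2
After step 2: c=10, m=2
After step 3: c=10, m=10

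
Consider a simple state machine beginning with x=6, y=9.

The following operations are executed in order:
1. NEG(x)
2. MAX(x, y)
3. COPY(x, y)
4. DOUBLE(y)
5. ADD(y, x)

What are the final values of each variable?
{x: 9, y: 27}

Step-by-step execution:
Initial: x=6, y=9
After step 1 (NEG(x)): x=-6, y=9
After step 2 (MAX(x, y)): x=9, y=9
After step 3 (COPY(x, y)): x=9, y=9
After step 4 (DOUBLE(y)): x=9, y=18
After step 5 (ADD(y, x)): x=9, y=27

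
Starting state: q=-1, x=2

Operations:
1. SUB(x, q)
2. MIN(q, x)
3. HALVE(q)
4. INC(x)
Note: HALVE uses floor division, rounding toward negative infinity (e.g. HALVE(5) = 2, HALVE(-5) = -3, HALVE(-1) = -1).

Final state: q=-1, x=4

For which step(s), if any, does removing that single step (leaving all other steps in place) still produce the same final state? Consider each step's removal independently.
Step(s) 2, 3

Testing removal of each single step:
Without step 1: final = q=-1, x=3 (different)
Without step 2: final = q=-1, x=4 (same)
Without step 3: final = q=-1, x=4 (same)
Without step 4: final = q=-1, x=3 (different)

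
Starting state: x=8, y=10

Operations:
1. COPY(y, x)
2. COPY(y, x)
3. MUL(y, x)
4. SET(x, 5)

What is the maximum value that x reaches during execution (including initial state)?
8

Values of x at each step:
Initial: x = 8 ← maximum
After step 1: x = 8
After step 2: x = 8
After step 3: x = 8
After step 4: x = 5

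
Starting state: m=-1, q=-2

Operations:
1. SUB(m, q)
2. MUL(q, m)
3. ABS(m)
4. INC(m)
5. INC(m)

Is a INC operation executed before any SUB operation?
No

First INC: step 4
First SUB: step 1
Since 4 > 1, SUB comes first.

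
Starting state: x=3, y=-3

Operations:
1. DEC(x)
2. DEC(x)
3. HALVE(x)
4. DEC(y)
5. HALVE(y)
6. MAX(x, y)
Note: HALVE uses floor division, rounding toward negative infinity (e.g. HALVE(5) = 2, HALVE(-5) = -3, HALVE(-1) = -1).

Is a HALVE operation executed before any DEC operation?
No

First HALVE: step 3
First DEC: step 1
Since 3 > 1, DEC comes first.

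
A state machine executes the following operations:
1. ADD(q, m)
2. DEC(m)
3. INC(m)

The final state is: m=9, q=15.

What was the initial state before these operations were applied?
m=9, q=6

Working backwards:
Final state: m=9, q=15
Before step 3 (INC(m)): m=8, q=15
Before step 2 (DEC(m)): m=9, q=15
Before step 1 (ADD(q, m)): m=9, q=6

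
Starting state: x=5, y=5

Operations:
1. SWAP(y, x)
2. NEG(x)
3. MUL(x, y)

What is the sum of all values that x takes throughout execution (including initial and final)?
-20

Values of x at each step:
Initial: x = 5
After step 1: x = 5
After step 2: x = -5
After step 3: x = -25
Sum = 5 + 5 + -5 + -25 = -20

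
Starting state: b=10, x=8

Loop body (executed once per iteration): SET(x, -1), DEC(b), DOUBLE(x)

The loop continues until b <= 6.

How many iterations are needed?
4

Tracing iterations:
Initial: b=10, x=8
After iteration 1: b=9, x=-2
After iteration 2: b=8, x=-2
After iteration 3: b=7, x=-2
After iteration 4: b=6, x=-2
b <= 6 now holds, so the loop exits after 4 iterations.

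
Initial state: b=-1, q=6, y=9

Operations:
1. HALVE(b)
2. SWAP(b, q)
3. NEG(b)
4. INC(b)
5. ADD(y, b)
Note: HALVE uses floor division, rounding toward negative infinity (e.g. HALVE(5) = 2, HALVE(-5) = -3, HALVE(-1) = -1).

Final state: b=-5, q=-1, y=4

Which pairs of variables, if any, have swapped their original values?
None

Comparing initial and final values:
q: 6 → -1
y: 9 → 4
b: -1 → -5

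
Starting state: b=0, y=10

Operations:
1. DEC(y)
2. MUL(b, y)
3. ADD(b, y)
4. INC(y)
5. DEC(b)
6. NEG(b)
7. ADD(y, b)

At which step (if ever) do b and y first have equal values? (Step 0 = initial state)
Step 3

b and y first become equal after step 3.

Comparing values at each step:
Initial: b=0, y=10
After step 1: b=0, y=9
After step 2: b=0, y=9
After step 3: b=9, y=9 ← equal!
After step 4: b=9, y=10
After step 5: b=8, y=10
After step 6: b=-8, y=10
After step 7: b=-8, y=2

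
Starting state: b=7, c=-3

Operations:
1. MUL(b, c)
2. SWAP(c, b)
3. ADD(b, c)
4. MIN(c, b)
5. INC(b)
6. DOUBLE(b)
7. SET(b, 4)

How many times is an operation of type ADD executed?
1

Counting ADD operations:
Step 3: ADD(b, c) ← ADD
Total: 1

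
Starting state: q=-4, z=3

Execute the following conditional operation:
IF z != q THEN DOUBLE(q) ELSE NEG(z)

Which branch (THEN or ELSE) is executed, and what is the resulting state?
Branch: THEN, Final state: q=-8, z=3

Evaluating condition: z != q
z = 3, q = -4
Condition is True, so THEN branch executes
After DOUBLE(q): q=-8, z=3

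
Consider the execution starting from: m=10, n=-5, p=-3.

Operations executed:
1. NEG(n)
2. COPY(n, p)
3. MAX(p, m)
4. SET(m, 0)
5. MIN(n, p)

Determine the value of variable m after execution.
m = 0

Tracing execution:
Step 1: NEG(n) → m = 10
Step 2: COPY(n, p) → m = 10
Step 3: MAX(p, m) → m = 10
Step 4: SET(m, 0) → m = 0
Step 5: MIN(n, p) → m = 0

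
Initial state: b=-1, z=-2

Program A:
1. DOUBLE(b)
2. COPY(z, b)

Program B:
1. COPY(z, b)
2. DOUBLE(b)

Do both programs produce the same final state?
No

Program A final state: b=-2, z=-2
Program B final state: b=-2, z=-1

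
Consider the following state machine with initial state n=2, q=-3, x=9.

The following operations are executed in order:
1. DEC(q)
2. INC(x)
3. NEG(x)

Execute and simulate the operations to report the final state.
{n: 2, q: -4, x: -10}

Step-by-step execution:
Initial: n=2, q=-3, x=9
After step 1 (DEC(q)): n=2, q=-4, x=9
After step 2 (INC(x)): n=2, q=-4, x=10
After step 3 (NEG(x)): n=2, q=-4, x=-10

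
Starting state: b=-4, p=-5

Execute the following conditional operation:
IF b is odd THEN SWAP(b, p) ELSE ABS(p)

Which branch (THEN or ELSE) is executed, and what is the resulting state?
Branch: ELSE, Final state: b=-4, p=5

Evaluating condition: b is odd
Condition is False, so ELSE branch executes
After ABS(p): b=-4, p=5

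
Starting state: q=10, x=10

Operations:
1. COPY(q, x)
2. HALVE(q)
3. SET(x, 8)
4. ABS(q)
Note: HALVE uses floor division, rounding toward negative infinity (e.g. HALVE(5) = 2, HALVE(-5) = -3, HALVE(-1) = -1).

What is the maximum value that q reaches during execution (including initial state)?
10

Values of q at each step:
Initial: q = 10 ← maximum
After step 1: q = 10
After step 2: q = 5
After step 3: q = 5
After step 4: q = 5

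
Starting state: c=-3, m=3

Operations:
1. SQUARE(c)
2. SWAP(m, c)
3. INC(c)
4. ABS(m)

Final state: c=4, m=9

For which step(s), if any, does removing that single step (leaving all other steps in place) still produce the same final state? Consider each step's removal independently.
Step(s) 4

Testing removal of each single step:
Without step 1: final = c=4, m=3 (different)
Without step 2: final = c=10, m=3 (different)
Without step 3: final = c=3, m=9 (different)
Without step 4: final = c=4, m=9 (same)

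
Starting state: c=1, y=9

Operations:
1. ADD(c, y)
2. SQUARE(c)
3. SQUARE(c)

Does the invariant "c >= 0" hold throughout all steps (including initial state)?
Yes

The invariant holds at every step.

State at each step:
Initial: c=1, y=9
After step 1: c=10, y=9
After step 2: c=100, y=9
After step 3: c=10000, y=9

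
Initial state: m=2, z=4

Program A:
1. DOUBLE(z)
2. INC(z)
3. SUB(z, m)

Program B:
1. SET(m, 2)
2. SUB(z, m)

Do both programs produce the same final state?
No

Program A final state: m=2, z=7
Program B final state: m=2, z=2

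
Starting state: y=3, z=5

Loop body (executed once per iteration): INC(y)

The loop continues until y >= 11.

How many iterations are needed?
8

Tracing iterations:
Initial: y=3, z=5
After iteration 1: y=4, z=5
After iteration 2: y=5, z=5
After iteration 3: y=6, z=5
After iteration 4: y=7, z=5
After iteration 5: y=8, z=5
After iteration 6: y=9, z=5
After iteration 7: y=10, z=5
After iteration 8: y=11, z=5
y >= 11 now holds, so the loop exits after 8 iterations.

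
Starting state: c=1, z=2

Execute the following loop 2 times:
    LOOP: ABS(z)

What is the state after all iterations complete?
c=1, z=2

Iteration trace:
Start: c=1, z=2
After iteration 1: c=1, z=2
After iteration 2: c=1, z=2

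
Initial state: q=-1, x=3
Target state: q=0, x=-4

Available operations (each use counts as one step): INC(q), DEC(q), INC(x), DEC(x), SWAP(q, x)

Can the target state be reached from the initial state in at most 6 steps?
No

The target state cannot be reached within 6 steps.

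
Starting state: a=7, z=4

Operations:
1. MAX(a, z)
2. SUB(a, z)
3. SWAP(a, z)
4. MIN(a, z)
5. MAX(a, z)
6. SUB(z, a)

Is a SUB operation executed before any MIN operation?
Yes

First SUB: step 2
First MIN: step 4
Since 2 < 4, SUB comes first.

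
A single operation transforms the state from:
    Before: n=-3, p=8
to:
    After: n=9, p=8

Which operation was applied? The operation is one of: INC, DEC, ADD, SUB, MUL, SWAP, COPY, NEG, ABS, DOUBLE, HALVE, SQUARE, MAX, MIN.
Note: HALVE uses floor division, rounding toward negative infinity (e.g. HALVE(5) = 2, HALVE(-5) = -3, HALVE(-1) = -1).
SQUARE(n)

Analyzing the change:
Before: n=-3, p=8
After: n=9, p=8
Variable n changed from -3 to 9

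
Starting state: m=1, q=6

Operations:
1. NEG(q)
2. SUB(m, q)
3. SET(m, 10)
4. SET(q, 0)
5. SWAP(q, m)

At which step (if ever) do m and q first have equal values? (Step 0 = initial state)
Never

m and q never become equal during execution.

Comparing values at each step:
Initial: m=1, q=6
After step 1: m=1, q=-6
After step 2: m=7, q=-6
After step 3: m=10, q=-6
After step 4: m=10, q=0
After step 5: m=0, q=10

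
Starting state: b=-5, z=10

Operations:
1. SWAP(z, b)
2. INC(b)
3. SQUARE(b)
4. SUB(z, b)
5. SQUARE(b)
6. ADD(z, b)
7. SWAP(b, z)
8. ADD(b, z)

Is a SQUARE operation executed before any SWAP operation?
No

First SQUARE: step 3
First SWAP: step 1
Since 3 > 1, SWAP comes first.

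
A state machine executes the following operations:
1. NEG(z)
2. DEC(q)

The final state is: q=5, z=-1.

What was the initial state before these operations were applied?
q=6, z=1

Working backwards:
Final state: q=5, z=-1
Before step 2 (DEC(q)): q=6, z=-1
Before step 1 (NEG(z)): q=6, z=1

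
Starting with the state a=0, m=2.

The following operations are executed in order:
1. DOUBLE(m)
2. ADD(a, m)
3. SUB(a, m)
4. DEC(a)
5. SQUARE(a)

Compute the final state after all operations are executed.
{a: 1, m: 4}

Step-by-step execution:
Initial: a=0, m=2
After step 1 (DOUBLE(m)): a=0, m=4
After step 2 (ADD(a, m)): a=4, m=4
After step 3 (SUB(a, m)): a=0, m=4
After step 4 (DEC(a)): a=-1, m=4
After step 5 (SQUARE(a)): a=1, m=4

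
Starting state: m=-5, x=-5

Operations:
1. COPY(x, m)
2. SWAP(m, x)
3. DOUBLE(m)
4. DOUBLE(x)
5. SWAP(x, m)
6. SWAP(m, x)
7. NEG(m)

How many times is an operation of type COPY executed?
1

Counting COPY operations:
Step 1: COPY(x, m) ← COPY
Total: 1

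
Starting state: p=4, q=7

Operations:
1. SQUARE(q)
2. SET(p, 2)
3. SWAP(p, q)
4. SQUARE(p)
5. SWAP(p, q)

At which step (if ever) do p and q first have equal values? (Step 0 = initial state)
Never

p and q never become equal during execution.

Comparing values at each step:
Initial: p=4, q=7
After step 1: p=4, q=49
After step 2: p=2, q=49
After step 3: p=49, q=2
After step 4: p=2401, q=2
After step 5: p=2, q=2401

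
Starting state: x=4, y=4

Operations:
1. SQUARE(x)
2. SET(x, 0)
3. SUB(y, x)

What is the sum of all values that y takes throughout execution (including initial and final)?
16

Values of y at each step:
Initial: y = 4
After step 1: y = 4
After step 2: y = 4
After step 3: y = 4
Sum = 4 + 4 + 4 + 4 = 16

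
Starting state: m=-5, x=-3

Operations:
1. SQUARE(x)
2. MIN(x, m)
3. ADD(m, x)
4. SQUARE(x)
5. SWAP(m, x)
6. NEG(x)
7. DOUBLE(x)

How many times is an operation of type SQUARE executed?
2

Counting SQUARE operations:
Step 1: SQUARE(x) ← SQUARE
Step 4: SQUARE(x) ← SQUARE
Total: 2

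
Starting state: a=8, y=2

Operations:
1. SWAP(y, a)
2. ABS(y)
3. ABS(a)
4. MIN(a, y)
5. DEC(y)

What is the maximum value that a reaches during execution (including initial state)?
8

Values of a at each step:
Initial: a = 8 ← maximum
After step 1: a = 2
After step 2: a = 2
After step 3: a = 2
After step 4: a = 2
After step 5: a = 2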